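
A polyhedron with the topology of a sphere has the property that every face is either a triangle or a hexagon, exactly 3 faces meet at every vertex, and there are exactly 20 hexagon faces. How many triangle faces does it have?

4

Let x be the number of triangles; then F = 20 + x.
Edge–face incidences: 2E = 6·20 + 3·x = 120 + 3x.
Every vertex has degree 3, so 3V = 2E.
Euler: V − E + F = 2 ⇒ (2E)/3 − E + (20 + x) = 2.
Multiply by 6: 2·(2E) − 3·(2E) + 6·(20 + x) = 12, i.e. 120 + 6x − (120 + 3x) = 12.
Collecting terms: 3x = 12, so x = 4.
Then 2E = 120 + 3·4 = 132, so E = 66, V = 2E/3 = 44, F = 20 + 4 = 24.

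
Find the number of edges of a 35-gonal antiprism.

140

An antiprism on an n-gon has two n-gon caps and 2n triangles: V = 2·35 = 70, E = 4·35 = 140, F = 2·35 + 2 = 72.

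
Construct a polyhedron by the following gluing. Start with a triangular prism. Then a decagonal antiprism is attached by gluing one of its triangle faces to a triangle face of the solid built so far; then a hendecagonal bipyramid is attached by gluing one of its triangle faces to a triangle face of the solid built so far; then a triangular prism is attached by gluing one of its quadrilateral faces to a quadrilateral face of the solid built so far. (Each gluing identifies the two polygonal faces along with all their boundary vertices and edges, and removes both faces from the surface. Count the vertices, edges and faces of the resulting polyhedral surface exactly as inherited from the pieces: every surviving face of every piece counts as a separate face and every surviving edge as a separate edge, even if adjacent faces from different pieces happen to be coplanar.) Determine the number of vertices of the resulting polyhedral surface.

35

A triangular prism: V=6, E=9, F=5.
Attach a decagonal antiprism (V=20, E=40, F=22) along a 3-gon: merge 3 vertices and 3 edges, delete both glued faces → V=23, E=46, F=25.
Attach a hendecagonal bipyramid (V=13, E=33, F=22) along a 3-gon: merge 3 vertices and 3 edges, delete both glued faces → V=33, E=76, F=45.
Attach a triangular prism (V=6, E=9, F=5) along a 4-gon: merge 4 vertices and 4 edges, delete both glued faces → V=35, E=81, F=48.
Check: V − E + F = 35 − 81 + 48 = 2.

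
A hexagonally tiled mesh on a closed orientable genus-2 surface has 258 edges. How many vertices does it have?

χ = 2 − 2·2 = -2, and every face is a hexagon so 6F = 2E.
F = 2E/6 = 86. Then V = -2 + E − F = -2 + 258 − 86 = 170.

170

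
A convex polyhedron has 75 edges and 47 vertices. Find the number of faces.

Here V − E + F = 2.
F = 2 − V + E = 2 − 47 + 75 = 30.

30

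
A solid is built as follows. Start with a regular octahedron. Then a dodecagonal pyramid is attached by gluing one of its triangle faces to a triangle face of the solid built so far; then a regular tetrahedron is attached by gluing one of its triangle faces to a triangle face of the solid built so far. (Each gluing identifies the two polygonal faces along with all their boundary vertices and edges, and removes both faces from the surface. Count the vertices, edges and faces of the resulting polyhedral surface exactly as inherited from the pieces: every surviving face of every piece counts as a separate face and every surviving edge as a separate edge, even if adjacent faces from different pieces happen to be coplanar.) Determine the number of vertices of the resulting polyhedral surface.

A regular octahedron: V=6, E=12, F=8.
Attach a dodecagonal pyramid (V=13, E=24, F=13) along a 3-gon: merge 3 vertices and 3 edges, delete both glued faces → V=16, E=33, F=19.
Attach a regular tetrahedron (V=4, E=6, F=4) along a 3-gon: merge 3 vertices and 3 edges, delete both glued faces → V=17, E=36, F=21.
Check: V − E + F = 17 − 36 + 21 = 2.

17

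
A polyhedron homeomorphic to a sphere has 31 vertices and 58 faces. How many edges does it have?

Here V − E + F = 2.
E = V + F − (2) = 31 + 58 − (2) = 87.

87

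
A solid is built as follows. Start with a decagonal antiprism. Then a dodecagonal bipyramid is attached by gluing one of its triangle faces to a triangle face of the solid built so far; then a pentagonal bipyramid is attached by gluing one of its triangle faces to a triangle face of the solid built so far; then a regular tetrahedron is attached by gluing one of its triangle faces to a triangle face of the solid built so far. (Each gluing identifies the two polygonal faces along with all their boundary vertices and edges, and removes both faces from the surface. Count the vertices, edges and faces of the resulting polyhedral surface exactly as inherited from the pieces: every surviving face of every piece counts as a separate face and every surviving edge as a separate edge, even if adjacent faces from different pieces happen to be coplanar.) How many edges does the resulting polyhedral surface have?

A decagonal antiprism: V=20, E=40, F=22.
Attach a dodecagonal bipyramid (V=14, E=36, F=24) along a 3-gon: merge 3 vertices and 3 edges, delete both glued faces → V=31, E=73, F=44.
Attach a pentagonal bipyramid (V=7, E=15, F=10) along a 3-gon: merge 3 vertices and 3 edges, delete both glued faces → V=35, E=85, F=52.
Attach a regular tetrahedron (V=4, E=6, F=4) along a 3-gon: merge 3 vertices and 3 edges, delete both glued faces → V=36, E=88, F=54.
Check: V − E + F = 36 − 88 + 54 = 2.

88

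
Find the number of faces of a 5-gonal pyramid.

6

A pyramid on an n-gon base has one n-gon and n triangles: V = 5 + 1 = 6, E = 2·5 = 10, F = 5 + 1 = 6.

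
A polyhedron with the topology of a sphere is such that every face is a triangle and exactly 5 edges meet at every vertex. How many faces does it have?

20

Each face has 3 edges and each edge borders two faces, so 2E = 3F.
Each vertex has degree 5, so 5V = 2E and hence V = 3F/5.
Euler: V − E + F = 2 ⇒ (3F/5) − (3F/2) + F = 2.
Multiply by 10: (6 − 15 + 10)F = 20, i.e. 1F = 20.
So F = 20, E = 3·20/2 = 30, V = 3·20/5 = 12.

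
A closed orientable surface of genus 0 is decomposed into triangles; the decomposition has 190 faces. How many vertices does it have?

χ = 2 − 2·0 = 2, and every face is a triangle so 3F = 2E.
E = 3·190/2 = 285. Then V = 2 + E − F = 2 + 285 − 190 = 97.

97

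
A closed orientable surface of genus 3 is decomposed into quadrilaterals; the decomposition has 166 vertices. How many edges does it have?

χ = 2 − 2·3 = -4, and every face is a square so 4F = 2E.
V − E + F = -4 with E = 4F/2 gives 166 − (4/2 − 1)·F = -4, so F = 170 and E = 340.

340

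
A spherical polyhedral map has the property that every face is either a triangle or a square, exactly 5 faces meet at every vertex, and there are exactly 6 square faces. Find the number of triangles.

32

Let x be the number of triangles; then F = 6 + x.
Edge–face incidences: 2E = 4·6 + 3·x = 24 + 3x.
Every vertex has degree 5, so 5V = 2E.
Euler: V − E + F = 2 ⇒ (2E)/5 − E + (6 + x) = 2.
Multiply by 10: 2·(2E) − 5·(2E) + 10·(6 + x) = 20, i.e. 60 + 10x − 3·(24 + 3x) = 20.
Collecting terms: x − 12 = 20, so x = 32.
Then 2E = 24 + 3·32 = 120, so E = 60, V = 2E/5 = 24, F = 6 + 32 = 38.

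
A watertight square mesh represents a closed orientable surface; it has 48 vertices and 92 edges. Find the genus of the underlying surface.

Every face is a square and each edge borders two faces, so 4F = 2·92, giving F = 46.
χ = V − E + F = 48 − 92 + 46 = 2.
For a closed orientable surface χ = 2 − 2g, so g = (2 − (2))/2 = 0.

0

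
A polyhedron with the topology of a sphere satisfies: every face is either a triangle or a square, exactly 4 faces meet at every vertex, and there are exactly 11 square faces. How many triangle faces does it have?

8

Let x be the number of triangles; then F = 11 + x.
Edge–face incidences: 2E = 4·11 + 3·x = 44 + 3x.
Every vertex has degree 4, so 4V = 2E.
Euler: V − E + F = 2 ⇒ (2E)/4 − E + (11 + x) = 2.
Multiply by 8: 2·(2E) − 4·(2E) + 8·(11 + x) = 16, i.e. 88 + 8x − 2·(44 + 3x) = 16.
Collecting terms: 2x = 16, so x = 8.
Then 2E = 44 + 3·8 = 68, so E = 34, V = 2E/4 = 17, F = 11 + 8 = 19.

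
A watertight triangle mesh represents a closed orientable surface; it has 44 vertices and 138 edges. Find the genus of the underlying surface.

2

Every face is a triangle and each edge borders two faces, so 3F = 2·138, giving F = 92.
χ = V − E + F = 44 − 138 + 92 = -2.
For a closed orientable surface χ = 2 − 2g, so g = (2 − (-2))/2 = 2.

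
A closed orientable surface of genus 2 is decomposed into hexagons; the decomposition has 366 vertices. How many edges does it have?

χ = 2 − 2·2 = -2, and every face is a hexagon so 6F = 2E.
V − E + F = -2 with E = 6F/2 gives 366 − (6/2 − 1)·F = -2, so F = 184 and E = 552.

552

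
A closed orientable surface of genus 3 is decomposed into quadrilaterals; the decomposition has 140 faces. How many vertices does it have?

136

χ = 2 − 2·3 = -4, and every face is a square so 4F = 2E.
E = 4·140/2 = 280. Then V = -4 + E − F = -4 + 280 − 140 = 136.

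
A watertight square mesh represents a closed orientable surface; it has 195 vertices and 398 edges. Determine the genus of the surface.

3

Every face is a square and each edge borders two faces, so 4F = 2·398, giving F = 199.
χ = V − E + F = 195 − 398 + 199 = -4.
For a closed orientable surface χ = 2 − 2g, so g = (2 − (-4))/2 = 3.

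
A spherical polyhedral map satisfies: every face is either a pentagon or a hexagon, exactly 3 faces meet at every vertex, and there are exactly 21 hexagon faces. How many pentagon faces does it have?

12

Let x be the number of pentagons; then F = 21 + x.
Edge–face incidences: 2E = 6·21 + 5·x = 126 + 5x.
Every vertex has degree 3, so 3V = 2E.
Euler: V − E + F = 2 ⇒ (2E)/3 − E + (21 + x) = 2.
Multiply by 6: 2·(2E) − 3·(2E) + 6·(21 + x) = 12, i.e. 126 + 6x − (126 + 5x) = 12.
Collecting terms: x = 12.
Then 2E = 126 + 5·12 = 186, so E = 93, V = 2E/3 = 62, F = 21 + 12 = 33.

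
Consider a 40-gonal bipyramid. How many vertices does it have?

42

A bipyramid over an n-gon has 2n triangular faces and n + 2 vertices: V = 40 + 2 = 42, E = 3·40 = 120, F = 2·40 = 80.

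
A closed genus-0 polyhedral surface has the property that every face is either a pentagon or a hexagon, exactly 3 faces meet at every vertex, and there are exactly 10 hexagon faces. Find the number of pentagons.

12

Let x be the number of pentagons; then F = 10 + x.
Edge–face incidences: 2E = 6·10 + 5·x = 60 + 5x.
Every vertex has degree 3, so 3V = 2E.
Euler: V − E + F = 2 ⇒ (2E)/3 − E + (10 + x) = 2.
Multiply by 6: 2·(2E) − 3·(2E) + 6·(10 + x) = 12, i.e. 60 + 6x − (60 + 5x) = 12.
Collecting terms: x = 12.
Then 2E = 60 + 5·12 = 120, so E = 60, V = 2E/3 = 40, F = 10 + 12 = 22.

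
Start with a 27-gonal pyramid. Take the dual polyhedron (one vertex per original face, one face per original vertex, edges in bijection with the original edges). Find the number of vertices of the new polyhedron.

The base solid has V = 28, E = 54, F = 28.
The dual swaps V and F and preserves E: V′ = F = 28, E′ = E = 54, F′ = V = 28.

28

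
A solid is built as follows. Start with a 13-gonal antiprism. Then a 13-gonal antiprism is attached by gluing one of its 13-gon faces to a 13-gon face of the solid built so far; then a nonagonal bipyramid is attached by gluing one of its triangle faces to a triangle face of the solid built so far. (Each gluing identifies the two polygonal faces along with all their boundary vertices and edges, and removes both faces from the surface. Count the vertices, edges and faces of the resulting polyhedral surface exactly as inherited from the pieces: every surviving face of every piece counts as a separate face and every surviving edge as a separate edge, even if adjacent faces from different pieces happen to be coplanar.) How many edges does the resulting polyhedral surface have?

A 13-gonal antiprism: V=26, E=52, F=28.
Attach a 13-gonal antiprism (V=26, E=52, F=28) along a 13-gon: merge 13 vertices and 13 edges, delete both glued faces → V=39, E=91, F=54.
Attach a nonagonal bipyramid (V=11, E=27, F=18) along a 3-gon: merge 3 vertices and 3 edges, delete both glued faces → V=47, E=115, F=70.
Check: V − E + F = 47 − 115 + 70 = 2.

115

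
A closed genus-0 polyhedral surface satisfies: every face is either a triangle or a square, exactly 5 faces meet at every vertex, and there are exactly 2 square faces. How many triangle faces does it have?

24

Let x be the number of triangles; then F = 2 + x.
Edge–face incidences: 2E = 4·2 + 3·x = 8 + 3x.
Every vertex has degree 5, so 5V = 2E.
Euler: V − E + F = 2 ⇒ (2E)/5 − E + (2 + x) = 2.
Multiply by 10: 2·(2E) − 5·(2E) + 10·(2 + x) = 20, i.e. 20 + 10x − 3·(8 + 3x) = 20.
Collecting terms: x − 4 = 20, so x = 24.
Then 2E = 8 + 3·24 = 80, so E = 40, V = 2E/5 = 16, F = 2 + 24 = 26.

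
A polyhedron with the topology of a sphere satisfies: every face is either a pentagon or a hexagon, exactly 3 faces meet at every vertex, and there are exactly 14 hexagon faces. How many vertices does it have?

48

Let x be the number of pentagons; then F = 14 + x.
Edge–face incidences: 2E = 6·14 + 5·x = 84 + 5x.
Every vertex has degree 3, so 3V = 2E.
Euler: V − E + F = 2 ⇒ (2E)/3 − E + (14 + x) = 2.
Multiply by 6: 2·(2E) − 3·(2E) + 6·(14 + x) = 12, i.e. 84 + 6x − (84 + 5x) = 12.
Collecting terms: x = 12.
Then 2E = 84 + 5·12 = 144, so E = 72, V = 2E/3 = 48, F = 14 + 12 = 26.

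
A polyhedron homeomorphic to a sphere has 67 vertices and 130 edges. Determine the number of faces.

Here V − E + F = 2.
F = 2 − V + E = 2 − 67 + 130 = 65.

65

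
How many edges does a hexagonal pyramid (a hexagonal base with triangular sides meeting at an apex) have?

A pyramid on an n-gon base has one n-gon and n triangles: V = 6 + 1 = 7, E = 2·6 = 12, F = 6 + 1 = 7.

12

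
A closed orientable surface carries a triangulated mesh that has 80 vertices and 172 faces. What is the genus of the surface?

4

Every face is a triangle, so 2E = 3·172 = 516, giving E = 258.
χ = V − E + F = 80 − 258 + 172 = -6.
For a closed orientable surface χ = 2 − 2g, so g = (2 − (-6))/2 = 4.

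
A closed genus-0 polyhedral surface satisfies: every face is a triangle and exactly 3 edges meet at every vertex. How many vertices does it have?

4

Each face has 3 edges and each edge borders two faces, so 2E = 3F.
Each vertex has degree 3, so 3V = 2E and hence V = 3F/3.
Euler: V − E + F = 2 ⇒ (3F/3) − (3F/2) + F = 2.
Multiply by 6: (6 − 9 + 6)F = 12, i.e. 3F = 12.
So F = 4, E = 3·4/2 = 6, V = 3·4/3 = 4.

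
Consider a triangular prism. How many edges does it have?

A prism on an n-gon has two n-gon bases and n rectangular sides: V = 2·3 = 6, E = 3·3 = 9, F = 3 + 2 = 5.
Check: V − E + F = 6 − 9 + 5 = 2.

9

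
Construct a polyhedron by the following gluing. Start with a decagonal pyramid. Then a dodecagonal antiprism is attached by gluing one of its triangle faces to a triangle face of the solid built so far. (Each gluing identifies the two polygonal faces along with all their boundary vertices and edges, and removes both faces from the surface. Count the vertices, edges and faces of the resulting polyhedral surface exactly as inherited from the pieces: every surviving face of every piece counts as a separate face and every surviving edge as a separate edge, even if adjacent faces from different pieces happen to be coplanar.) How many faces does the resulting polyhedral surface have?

35

A decagonal pyramid: V=11, E=20, F=11.
Attach a dodecagonal antiprism (V=24, E=48, F=26) along a 3-gon: merge 3 vertices and 3 edges, delete both glued faces → V=32, E=65, F=35.
Check: V − E + F = 32 − 65 + 35 = 2.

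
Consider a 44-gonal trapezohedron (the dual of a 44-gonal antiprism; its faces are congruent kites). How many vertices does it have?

The n-trapezohedron (dual of the n-antiprism) has V = 2·44 + 2 = 90, E = 4·44 = 176, F = 2·44 = 88.

90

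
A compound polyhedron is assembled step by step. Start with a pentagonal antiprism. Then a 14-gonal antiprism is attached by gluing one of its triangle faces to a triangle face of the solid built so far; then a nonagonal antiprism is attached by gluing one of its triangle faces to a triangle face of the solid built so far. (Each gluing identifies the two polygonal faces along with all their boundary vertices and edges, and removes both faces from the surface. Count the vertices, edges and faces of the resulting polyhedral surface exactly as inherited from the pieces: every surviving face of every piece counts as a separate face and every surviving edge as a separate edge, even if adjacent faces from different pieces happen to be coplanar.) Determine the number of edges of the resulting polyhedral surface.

106

A pentagonal antiprism: V=10, E=20, F=12.
Attach a 14-gonal antiprism (V=28, E=56, F=30) along a 3-gon: merge 3 vertices and 3 edges, delete both glued faces → V=35, E=73, F=40.
Attach a nonagonal antiprism (V=18, E=36, F=20) along a 3-gon: merge 3 vertices and 3 edges, delete both glued faces → V=50, E=106, F=58.
Check: V − E + F = 50 − 106 + 58 = 2.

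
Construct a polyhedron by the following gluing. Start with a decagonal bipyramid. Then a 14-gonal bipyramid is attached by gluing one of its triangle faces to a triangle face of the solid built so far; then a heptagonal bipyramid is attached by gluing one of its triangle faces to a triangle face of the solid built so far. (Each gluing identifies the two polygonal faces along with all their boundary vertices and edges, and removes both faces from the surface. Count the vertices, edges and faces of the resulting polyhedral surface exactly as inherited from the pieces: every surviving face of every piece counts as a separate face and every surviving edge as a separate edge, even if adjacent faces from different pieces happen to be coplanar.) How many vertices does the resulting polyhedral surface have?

31

A decagonal bipyramid: V=12, E=30, F=20.
Attach a 14-gonal bipyramid (V=16, E=42, F=28) along a 3-gon: merge 3 vertices and 3 edges, delete both glued faces → V=25, E=69, F=46.
Attach a heptagonal bipyramid (V=9, E=21, F=14) along a 3-gon: merge 3 vertices and 3 edges, delete both glued faces → V=31, E=87, F=58.
Check: V − E + F = 31 − 87 + 58 = 2.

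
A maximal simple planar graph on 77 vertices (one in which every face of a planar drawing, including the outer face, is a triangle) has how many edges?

In a plane triangulation 3F = 2E and V − E + F = 2, so E = 3V − 6 = 3·77 − 6 = 225.

225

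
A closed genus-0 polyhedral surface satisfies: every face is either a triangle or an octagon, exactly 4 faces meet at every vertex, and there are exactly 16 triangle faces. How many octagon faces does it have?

Let x be the number of octagons; then F = 16 + x.
Edge–face incidences: 2E = 3·16 + 8·x = 48 + 8x.
Every vertex has degree 4, so 4V = 2E.
Euler: V − E + F = 2 ⇒ (2E)/4 − E + (16 + x) = 2.
Multiply by 8: 2·(2E) − 4·(2E) + 8·(16 + x) = 16, i.e. 128 + 8x − 2·(48 + 8x) = 16.
Collecting terms: −8x + 32 = 16, so −8x = −16, so x = 2.
Then 2E = 48 + 8·2 = 64, so E = 32, V = 2E/4 = 16, F = 16 + 2 = 18.

2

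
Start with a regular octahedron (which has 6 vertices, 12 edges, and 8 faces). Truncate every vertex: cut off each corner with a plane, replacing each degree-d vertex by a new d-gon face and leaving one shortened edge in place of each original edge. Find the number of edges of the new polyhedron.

36

Truncation replaces each original edge-end by a new vertex, so V′ = 2E = 24.
Each original edge survives, and each old vertex of degree d contributes d new edges; summing degrees gives Σd = 2E, so E′ = E + 2E = 3E = 36.
Each original face survives and each original vertex becomes one new face: F′ = F + V = 14.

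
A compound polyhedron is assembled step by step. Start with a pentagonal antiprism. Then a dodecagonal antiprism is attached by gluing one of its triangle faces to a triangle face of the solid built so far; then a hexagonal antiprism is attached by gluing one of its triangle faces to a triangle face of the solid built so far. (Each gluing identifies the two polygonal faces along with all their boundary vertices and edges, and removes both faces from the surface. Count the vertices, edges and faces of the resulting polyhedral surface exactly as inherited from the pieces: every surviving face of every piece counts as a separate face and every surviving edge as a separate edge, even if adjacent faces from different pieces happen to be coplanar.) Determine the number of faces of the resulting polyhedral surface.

A pentagonal antiprism: V=10, E=20, F=12.
Attach a dodecagonal antiprism (V=24, E=48, F=26) along a 3-gon: merge 3 vertices and 3 edges, delete both glued faces → V=31, E=65, F=36.
Attach a hexagonal antiprism (V=12, E=24, F=14) along a 3-gon: merge 3 vertices and 3 edges, delete both glued faces → V=40, E=86, F=48.
Check: V − E + F = 40 − 86 + 48 = 2.

48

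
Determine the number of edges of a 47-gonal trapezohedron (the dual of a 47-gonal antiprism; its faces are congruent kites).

The n-trapezohedron (dual of the n-antiprism) has V = 2·47 + 2 = 96, E = 4·47 = 188, F = 2·47 = 94.

188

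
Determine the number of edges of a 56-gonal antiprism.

An antiprism on an n-gon has two n-gon caps and 2n triangles: V = 2·56 = 112, E = 4·56 = 224, F = 2·56 + 2 = 114.

224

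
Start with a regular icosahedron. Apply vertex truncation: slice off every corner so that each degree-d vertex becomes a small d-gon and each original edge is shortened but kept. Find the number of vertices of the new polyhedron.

The base solid has V = 12, E = 30, F = 20.
Truncation replaces each original edge-end by a new vertex, so V′ = 2E = 60.
Each original edge survives, and each old vertex of degree d contributes d new edges; summing degrees gives Σd = 2E, so E′ = E + 2E = 3E = 90.
Each original face survives and each original vertex becomes one new face: F′ = F + V = 32.

60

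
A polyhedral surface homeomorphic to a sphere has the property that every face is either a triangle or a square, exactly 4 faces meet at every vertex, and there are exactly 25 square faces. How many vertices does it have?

Let x be the number of triangles; then F = 25 + x.
Edge–face incidences: 2E = 4·25 + 3·x = 100 + 3x.
Every vertex has degree 4, so 4V = 2E.
Euler: V − E + F = 2 ⇒ (2E)/4 − E + (25 + x) = 2.
Multiply by 8: 2·(2E) − 4·(2E) + 8·(25 + x) = 16, i.e. 200 + 8x − 2·(100 + 3x) = 16.
Collecting terms: 2x = 16, so x = 8.
Then 2E = 100 + 3·8 = 124, so E = 62, V = 2E/4 = 31, F = 25 + 8 = 33.

31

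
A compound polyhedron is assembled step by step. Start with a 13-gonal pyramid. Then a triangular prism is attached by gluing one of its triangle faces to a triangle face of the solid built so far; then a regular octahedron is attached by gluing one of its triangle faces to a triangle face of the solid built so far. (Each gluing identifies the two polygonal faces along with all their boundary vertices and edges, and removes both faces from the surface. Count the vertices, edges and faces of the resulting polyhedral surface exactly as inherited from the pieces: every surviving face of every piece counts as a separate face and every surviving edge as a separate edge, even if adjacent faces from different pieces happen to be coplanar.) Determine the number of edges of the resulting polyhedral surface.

41

A 13-gonal pyramid: V=14, E=26, F=14.
Attach a triangular prism (V=6, E=9, F=5) along a 3-gon: merge 3 vertices and 3 edges, delete both glued faces → V=17, E=32, F=17.
Attach a regular octahedron (V=6, E=12, F=8) along a 3-gon: merge 3 vertices and 3 edges, delete both glued faces → V=20, E=41, F=23.
Check: V − E + F = 20 − 41 + 23 = 2.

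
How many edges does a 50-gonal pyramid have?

A pyramid on an n-gon base has one n-gon and n triangles: V = 50 + 1 = 51, E = 2·50 = 100, F = 50 + 1 = 51.

100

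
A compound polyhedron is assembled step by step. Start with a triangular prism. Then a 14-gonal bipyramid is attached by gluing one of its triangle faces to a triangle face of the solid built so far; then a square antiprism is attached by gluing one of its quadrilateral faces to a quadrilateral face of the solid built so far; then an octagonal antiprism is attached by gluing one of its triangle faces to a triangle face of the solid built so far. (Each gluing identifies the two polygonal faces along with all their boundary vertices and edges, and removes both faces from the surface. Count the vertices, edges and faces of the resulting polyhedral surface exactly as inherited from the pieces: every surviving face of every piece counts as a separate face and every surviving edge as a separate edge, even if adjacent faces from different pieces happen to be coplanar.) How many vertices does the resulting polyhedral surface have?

36

A triangular prism: V=6, E=9, F=5.
Attach a 14-gonal bipyramid (V=16, E=42, F=28) along a 3-gon: merge 3 vertices and 3 edges, delete both glued faces → V=19, E=48, F=31.
Attach a square antiprism (V=8, E=16, F=10) along a 4-gon: merge 4 vertices and 4 edges, delete both glued faces → V=23, E=60, F=39.
Attach an octagonal antiprism (V=16, E=32, F=18) along a 3-gon: merge 3 vertices and 3 edges, delete both glued faces → V=36, E=89, F=55.
Check: V − E + F = 36 − 89 + 55 = 2.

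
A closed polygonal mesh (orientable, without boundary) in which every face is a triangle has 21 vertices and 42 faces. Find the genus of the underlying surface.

Every face is a triangle, so 2E = 3·42 = 126, giving E = 63.
χ = V − E + F = 21 − 63 + 42 = 0.
For a closed orientable surface χ = 2 − 2g, so g = (2 − (0))/2 = 1.

1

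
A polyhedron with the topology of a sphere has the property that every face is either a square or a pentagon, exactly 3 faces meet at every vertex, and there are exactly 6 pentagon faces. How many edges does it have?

21

Let x be the number of squares; then F = 6 + x.
Edge–face incidences: 2E = 5·6 + 4·x = 30 + 4x.
Every vertex has degree 3, so 3V = 2E.
Euler: V − E + F = 2 ⇒ (2E)/3 − E + (6 + x) = 2.
Multiply by 6: 2·(2E) − 3·(2E) + 6·(6 + x) = 12, i.e. 36 + 6x − (30 + 4x) = 12.
Collecting terms: 2x + 6 = 12, so 2x = 6, so x = 3.
Then 2E = 30 + 4·3 = 42, so E = 21, V = 2E/3 = 14, F = 6 + 3 = 9.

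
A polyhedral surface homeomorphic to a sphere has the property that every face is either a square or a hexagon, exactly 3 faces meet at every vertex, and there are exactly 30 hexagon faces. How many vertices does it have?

Let x be the number of squares; then F = 30 + x.
Edge–face incidences: 2E = 6·30 + 4·x = 180 + 4x.
Every vertex has degree 3, so 3V = 2E.
Euler: V − E + F = 2 ⇒ (2E)/3 − E + (30 + x) = 2.
Multiply by 6: 2·(2E) − 3·(2E) + 6·(30 + x) = 12, i.e. 180 + 6x − (180 + 4x) = 12.
Collecting terms: 2x = 12, so x = 6.
Then 2E = 180 + 4·6 = 204, so E = 102, V = 2E/3 = 68, F = 30 + 6 = 36.

68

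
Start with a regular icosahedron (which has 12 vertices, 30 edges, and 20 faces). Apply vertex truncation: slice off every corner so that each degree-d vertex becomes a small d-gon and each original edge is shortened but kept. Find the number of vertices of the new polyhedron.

Truncation replaces each original edge-end by a new vertex, so V′ = 2E = 60.
Each original edge survives, and each old vertex of degree d contributes d new edges; summing degrees gives Σd = 2E, so E′ = E + 2E = 3E = 90.
Each original face survives and each original vertex becomes one new face: F′ = F + V = 32.

60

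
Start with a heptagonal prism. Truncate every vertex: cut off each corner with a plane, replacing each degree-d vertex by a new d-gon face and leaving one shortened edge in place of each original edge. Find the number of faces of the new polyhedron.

23

The base solid has V = 14, E = 21, F = 9.
Truncation replaces each original edge-end by a new vertex, so V′ = 2E = 42.
Each original edge survives, and each old vertex of degree d contributes d new edges; summing degrees gives Σd = 2E, so E′ = E + 2E = 3E = 63.
Each original face survives and each original vertex becomes one new face: F′ = F + V = 23.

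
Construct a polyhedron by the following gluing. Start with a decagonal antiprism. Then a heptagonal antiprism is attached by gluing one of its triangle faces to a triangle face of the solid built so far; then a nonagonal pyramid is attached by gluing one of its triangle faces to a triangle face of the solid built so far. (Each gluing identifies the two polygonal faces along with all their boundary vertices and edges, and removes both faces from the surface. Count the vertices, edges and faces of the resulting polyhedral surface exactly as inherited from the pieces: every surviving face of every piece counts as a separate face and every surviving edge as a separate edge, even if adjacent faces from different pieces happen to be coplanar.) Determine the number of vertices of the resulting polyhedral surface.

38

A decagonal antiprism: V=20, E=40, F=22.
Attach a heptagonal antiprism (V=14, E=28, F=16) along a 3-gon: merge 3 vertices and 3 edges, delete both glued faces → V=31, E=65, F=36.
Attach a nonagonal pyramid (V=10, E=18, F=10) along a 3-gon: merge 3 vertices and 3 edges, delete both glued faces → V=38, E=80, F=44.
Check: V − E + F = 38 − 80 + 44 = 2.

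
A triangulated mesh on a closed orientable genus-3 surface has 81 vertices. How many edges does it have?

255

χ = 2 − 2·3 = -4, and every face is a triangle so 3F = 2E.
V − E + F = -4 with E = 3F/2 gives 81 − (3/2 − 1)·F = -4, so F = 170 and E = 255.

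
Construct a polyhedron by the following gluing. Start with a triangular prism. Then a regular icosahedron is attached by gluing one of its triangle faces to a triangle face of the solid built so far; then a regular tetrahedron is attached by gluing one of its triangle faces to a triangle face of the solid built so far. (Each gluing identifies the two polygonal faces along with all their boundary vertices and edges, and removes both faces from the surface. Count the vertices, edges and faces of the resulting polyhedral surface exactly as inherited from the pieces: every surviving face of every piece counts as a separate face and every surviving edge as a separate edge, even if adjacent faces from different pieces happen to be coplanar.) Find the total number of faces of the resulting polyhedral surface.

25

A triangular prism: V=6, E=9, F=5.
Attach a regular icosahedron (V=12, E=30, F=20) along a 3-gon: merge 3 vertices and 3 edges, delete both glued faces → V=15, E=36, F=23.
Attach a regular tetrahedron (V=4, E=6, F=4) along a 3-gon: merge 3 vertices and 3 edges, delete both glued faces → V=16, E=39, F=25.
Check: V − E + F = 16 − 39 + 25 = 2.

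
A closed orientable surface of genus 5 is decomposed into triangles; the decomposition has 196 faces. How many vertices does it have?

χ = 2 − 2·5 = -8, and every face is a triangle so 3F = 2E.
E = 3·196/2 = 294. Then V = -8 + E − F = -8 + 294 − 196 = 90.

90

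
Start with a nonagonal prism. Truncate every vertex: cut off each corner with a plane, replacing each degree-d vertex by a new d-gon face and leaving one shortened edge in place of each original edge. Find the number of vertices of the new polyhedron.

54

The base solid has V = 18, E = 27, F = 11.
Truncation replaces each original edge-end by a new vertex, so V′ = 2E = 54.
Each original edge survives, and each old vertex of degree d contributes d new edges; summing degrees gives Σd = 2E, so E′ = E + 2E = 3E = 81.
Each original face survives and each original vertex becomes one new face: F′ = F + V = 29.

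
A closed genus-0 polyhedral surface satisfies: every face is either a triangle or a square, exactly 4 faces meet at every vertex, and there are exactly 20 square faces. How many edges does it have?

52

Let x be the number of triangles; then F = 20 + x.
Edge–face incidences: 2E = 4·20 + 3·x = 80 + 3x.
Every vertex has degree 4, so 4V = 2E.
Euler: V − E + F = 2 ⇒ (2E)/4 − E + (20 + x) = 2.
Multiply by 8: 2·(2E) − 4·(2E) + 8·(20 + x) = 16, i.e. 160 + 8x − 2·(80 + 3x) = 16.
Collecting terms: 2x = 16, so x = 8.
Then 2E = 80 + 3·8 = 104, so E = 52, V = 2E/4 = 26, F = 20 + 8 = 28.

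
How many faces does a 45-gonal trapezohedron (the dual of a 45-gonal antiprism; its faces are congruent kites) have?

90

The n-trapezohedron (dual of the n-antiprism) has V = 2·45 + 2 = 92, E = 4·45 = 180, F = 2·45 = 90.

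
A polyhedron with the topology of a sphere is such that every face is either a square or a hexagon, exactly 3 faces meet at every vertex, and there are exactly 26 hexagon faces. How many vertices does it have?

Let x be the number of squares; then F = 26 + x.
Edge–face incidences: 2E = 6·26 + 4·x = 156 + 4x.
Every vertex has degree 3, so 3V = 2E.
Euler: V − E + F = 2 ⇒ (2E)/3 − E + (26 + x) = 2.
Multiply by 6: 2·(2E) − 3·(2E) + 6·(26 + x) = 12, i.e. 156 + 6x − (156 + 4x) = 12.
Collecting terms: 2x = 12, so x = 6.
Then 2E = 156 + 4·6 = 180, so E = 90, V = 2E/3 = 60, F = 26 + 6 = 32.

60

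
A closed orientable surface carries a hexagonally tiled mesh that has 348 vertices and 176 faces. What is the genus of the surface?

3

Every face is a hexagon, so 2E = 6·176 = 1056, giving E = 528.
χ = V − E + F = 348 − 528 + 176 = -4.
For a closed orientable surface χ = 2 − 2g, so g = (2 − (-4))/2 = 3.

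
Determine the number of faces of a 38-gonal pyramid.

39

A pyramid on an n-gon base has one n-gon and n triangles: V = 38 + 1 = 39, E = 2·38 = 76, F = 38 + 1 = 39.
Check: V − E + F = 39 − 76 + 39 = 2.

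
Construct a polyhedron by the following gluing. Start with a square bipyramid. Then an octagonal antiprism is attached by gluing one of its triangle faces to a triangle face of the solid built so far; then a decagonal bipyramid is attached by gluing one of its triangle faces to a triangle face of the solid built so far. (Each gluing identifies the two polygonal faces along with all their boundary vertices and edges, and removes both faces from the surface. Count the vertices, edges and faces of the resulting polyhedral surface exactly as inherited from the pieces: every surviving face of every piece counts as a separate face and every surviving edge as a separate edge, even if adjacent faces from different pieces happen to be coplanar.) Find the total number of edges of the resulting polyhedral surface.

68

A square bipyramid: V=6, E=12, F=8.
Attach an octagonal antiprism (V=16, E=32, F=18) along a 3-gon: merge 3 vertices and 3 edges, delete both glued faces → V=19, E=41, F=24.
Attach a decagonal bipyramid (V=12, E=30, F=20) along a 3-gon: merge 3 vertices and 3 edges, delete both glued faces → V=28, E=68, F=42.
Check: V − E + F = 28 − 68 + 42 = 2.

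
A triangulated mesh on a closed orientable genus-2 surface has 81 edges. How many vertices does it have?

25

χ = 2 − 2·2 = -2, and every face is a triangle so 3F = 2E.
F = 2E/3 = 54. Then V = -2 + E − F = -2 + 81 − 54 = 25.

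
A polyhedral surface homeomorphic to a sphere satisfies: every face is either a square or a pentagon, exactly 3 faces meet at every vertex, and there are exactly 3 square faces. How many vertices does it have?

14

Let x be the number of pentagons; then F = 3 + x.
Edge–face incidences: 2E = 4·3 + 5·x = 12 + 5x.
Every vertex has degree 3, so 3V = 2E.
Euler: V − E + F = 2 ⇒ (2E)/3 − E + (3 + x) = 2.
Multiply by 6: 2·(2E) − 3·(2E) + 6·(3 + x) = 12, i.e. 18 + 6x − (12 + 5x) = 12.
Collecting terms: x + 6 = 12, so x = 6.
Then 2E = 12 + 5·6 = 42, so E = 21, V = 2E/3 = 14, F = 3 + 6 = 9.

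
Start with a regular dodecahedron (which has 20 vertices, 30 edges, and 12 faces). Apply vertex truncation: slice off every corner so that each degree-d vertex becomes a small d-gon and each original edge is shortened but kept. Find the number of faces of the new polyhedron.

32

Truncation replaces each original edge-end by a new vertex, so V′ = 2E = 60.
Each original edge survives, and each old vertex of degree d contributes d new edges; summing degrees gives Σd = 2E, so E′ = E + 2E = 3E = 90.
Each original face survives and each original vertex becomes one new face: F′ = F + V = 32.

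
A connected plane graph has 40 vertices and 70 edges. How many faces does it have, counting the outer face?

32

Euler's formula for a connected plane graph: V − E + F = 2, so F = 2 − 40 + 70 = 32.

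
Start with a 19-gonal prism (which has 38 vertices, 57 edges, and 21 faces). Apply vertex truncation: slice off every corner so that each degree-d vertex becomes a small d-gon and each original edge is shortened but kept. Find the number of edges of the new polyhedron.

171

Truncation replaces each original edge-end by a new vertex, so V′ = 2E = 114.
Each original edge survives, and each old vertex of degree d contributes d new edges; summing degrees gives Σd = 2E, so E′ = E + 2E = 3E = 171.
Each original face survives and each original vertex becomes one new face: F′ = F + V = 59.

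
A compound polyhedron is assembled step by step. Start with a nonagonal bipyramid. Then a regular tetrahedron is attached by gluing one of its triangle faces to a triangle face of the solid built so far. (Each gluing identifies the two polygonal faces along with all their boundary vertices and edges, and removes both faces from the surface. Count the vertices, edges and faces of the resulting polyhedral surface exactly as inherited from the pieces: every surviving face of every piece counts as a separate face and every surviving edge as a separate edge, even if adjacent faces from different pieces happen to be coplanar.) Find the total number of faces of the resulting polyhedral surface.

20

A nonagonal bipyramid: V=11, E=27, F=18.
Attach a regular tetrahedron (V=4, E=6, F=4) along a 3-gon: merge 3 vertices and 3 edges, delete both glued faces → V=12, E=30, F=20.
Check: V − E + F = 12 − 30 + 20 = 2.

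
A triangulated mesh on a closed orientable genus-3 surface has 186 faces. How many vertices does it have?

χ = 2 − 2·3 = -4, and every face is a triangle so 3F = 2E.
E = 3·186/2 = 279. Then V = -4 + E − F = -4 + 279 − 186 = 89.

89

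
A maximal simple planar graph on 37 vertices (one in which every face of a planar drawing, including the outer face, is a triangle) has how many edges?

In a plane triangulation 3F = 2E and V − E + F = 2, so E = 3V − 6 = 3·37 − 6 = 105.

105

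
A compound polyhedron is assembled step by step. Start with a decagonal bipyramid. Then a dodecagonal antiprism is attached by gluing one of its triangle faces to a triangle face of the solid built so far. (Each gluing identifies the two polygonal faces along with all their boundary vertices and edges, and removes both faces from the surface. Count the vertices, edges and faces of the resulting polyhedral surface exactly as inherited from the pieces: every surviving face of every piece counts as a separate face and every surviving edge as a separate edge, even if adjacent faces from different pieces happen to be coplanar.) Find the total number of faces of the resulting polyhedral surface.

A decagonal bipyramid: V=12, E=30, F=20.
Attach a dodecagonal antiprism (V=24, E=48, F=26) along a 3-gon: merge 3 vertices and 3 edges, delete both glued faces → V=33, E=75, F=44.
Check: V − E + F = 33 − 75 + 44 = 2.

44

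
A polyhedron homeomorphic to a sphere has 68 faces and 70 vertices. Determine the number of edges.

136

Here V − E + F = 2.
E = V + F − (2) = 70 + 68 − (2) = 136.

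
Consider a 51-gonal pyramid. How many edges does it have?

102

A pyramid on an n-gon base has one n-gon and n triangles: V = 51 + 1 = 52, E = 2·51 = 102, F = 51 + 1 = 52.
Check: V − E + F = 52 − 102 + 52 = 2.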